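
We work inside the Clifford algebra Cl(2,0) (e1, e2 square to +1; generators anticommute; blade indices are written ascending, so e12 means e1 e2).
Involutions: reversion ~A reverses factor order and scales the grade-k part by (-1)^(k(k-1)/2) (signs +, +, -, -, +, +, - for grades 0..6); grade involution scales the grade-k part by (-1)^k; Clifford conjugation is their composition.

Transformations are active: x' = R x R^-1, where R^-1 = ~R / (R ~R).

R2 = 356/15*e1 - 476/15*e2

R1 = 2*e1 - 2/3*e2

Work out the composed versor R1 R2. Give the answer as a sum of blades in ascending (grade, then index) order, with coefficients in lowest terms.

Distribute over the terms of R1 (each basis-blade product reordered to ascending indices, repeated generators contracted through their squares):
(2*e1) R2 = 712/15 - 952/15*e12
(-2/3*e2) R2 = 952/45 + 712/45*e12
Summing the partial products and collecting blades:
Answer: 3088/45 - 2144/45*e12


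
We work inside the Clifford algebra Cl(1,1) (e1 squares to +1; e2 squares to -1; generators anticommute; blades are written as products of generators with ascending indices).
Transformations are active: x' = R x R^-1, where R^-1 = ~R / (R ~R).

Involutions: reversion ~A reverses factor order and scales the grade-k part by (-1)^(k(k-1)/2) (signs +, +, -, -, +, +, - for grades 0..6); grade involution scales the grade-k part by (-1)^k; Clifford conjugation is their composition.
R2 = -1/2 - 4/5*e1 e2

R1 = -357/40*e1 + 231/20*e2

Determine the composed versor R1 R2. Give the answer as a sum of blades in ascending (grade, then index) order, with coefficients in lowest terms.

Distribute over the terms of R1 (each basis-blade product reordered to ascending indices, repeated generators contracted through their squares):
(-357/40*e1) R2 = 357/80*e1 + 357/50*e2
(231/20*e2) R2 = -231/25*e1 - 231/40*e2
Summing the partial products and collecting blades:
Answer: -1911/400*e1 + 273/200*e2


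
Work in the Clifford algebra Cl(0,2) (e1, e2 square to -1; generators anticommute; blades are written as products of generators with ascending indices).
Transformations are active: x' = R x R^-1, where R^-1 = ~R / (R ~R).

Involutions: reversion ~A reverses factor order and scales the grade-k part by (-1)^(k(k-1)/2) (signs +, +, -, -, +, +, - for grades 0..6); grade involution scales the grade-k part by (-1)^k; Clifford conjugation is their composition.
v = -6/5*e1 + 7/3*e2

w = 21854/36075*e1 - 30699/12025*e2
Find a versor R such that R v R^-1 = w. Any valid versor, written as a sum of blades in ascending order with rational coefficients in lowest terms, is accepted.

Here q(v) = q(w) = -1549/225; the classical choice R = v + w = -21436/36075*e1 - 7922/36075*e2 then realises v -> w under the sandwich.
Answer: -21436/36075*e1 - 7922/36075*e2


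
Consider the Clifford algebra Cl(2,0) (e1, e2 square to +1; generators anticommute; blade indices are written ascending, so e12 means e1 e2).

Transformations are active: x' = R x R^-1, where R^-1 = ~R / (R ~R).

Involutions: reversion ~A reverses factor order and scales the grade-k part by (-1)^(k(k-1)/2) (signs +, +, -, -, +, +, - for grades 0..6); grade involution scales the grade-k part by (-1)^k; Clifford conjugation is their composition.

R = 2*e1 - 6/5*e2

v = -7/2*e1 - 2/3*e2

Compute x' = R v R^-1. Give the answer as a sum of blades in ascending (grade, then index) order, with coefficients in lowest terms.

~R = 2*e1 - 6/5*e2, and R ~R = 136/25, so R^-1 = ~R / (136/25).
R v = -31/5 - 83/15*e12
Answer: -18/17*e1 + 347/102*e2


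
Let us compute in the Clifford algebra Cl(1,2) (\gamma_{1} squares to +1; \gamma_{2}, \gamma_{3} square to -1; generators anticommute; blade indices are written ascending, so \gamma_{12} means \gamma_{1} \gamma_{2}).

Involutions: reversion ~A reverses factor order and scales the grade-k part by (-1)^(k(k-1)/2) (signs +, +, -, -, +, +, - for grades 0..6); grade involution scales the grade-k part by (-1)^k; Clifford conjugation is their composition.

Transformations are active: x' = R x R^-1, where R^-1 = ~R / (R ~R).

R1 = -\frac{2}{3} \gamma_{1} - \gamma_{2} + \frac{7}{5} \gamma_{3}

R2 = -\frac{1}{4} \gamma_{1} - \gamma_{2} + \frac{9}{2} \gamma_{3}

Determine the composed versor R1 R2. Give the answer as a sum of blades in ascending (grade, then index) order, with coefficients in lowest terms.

Distribute over the terms of R1 (each basis-blade product reordered to ascending indices, repeated generators contracted through their squares):
(-\frac{2}{3} \gamma_{1}) R2 = \frac{1}{6} + \frac{2}{3} \gamma_{12} - 3 \gamma_{13}
(-\gamma_{2}) R2 = -1 - \frac{1}{4} \gamma_{12} - \frac{9}{2} \gamma_{23}
(\frac{7}{5} \gamma_{3}) R2 = -\frac{63}{10} + \frac{7}{20} \gamma_{13} + \frac{7}{5} \gamma_{23}
Summing the partial products and collecting blades:
Answer: -\frac{107}{15} + \frac{5}{12} \gamma_{12} - \frac{53}{20} \gamma_{13} - \frac{31}{10} \gamma_{23}


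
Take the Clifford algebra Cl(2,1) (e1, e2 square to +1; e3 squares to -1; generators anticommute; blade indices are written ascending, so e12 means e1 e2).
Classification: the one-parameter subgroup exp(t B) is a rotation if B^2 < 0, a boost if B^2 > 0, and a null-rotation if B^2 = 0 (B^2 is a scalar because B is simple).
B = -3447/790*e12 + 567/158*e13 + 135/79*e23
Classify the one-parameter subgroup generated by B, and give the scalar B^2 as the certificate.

B^2 term by term: the squares give (-3447/790)^2*(e12)^2 + (567/158)^2*(e13)^2 + (135/79)^2*(e23)^2 = 11881809/624100*(-1) + 321489/24964*(+1) + 18225/6241*(+1) = -81/25 (each basis 2-blade squares to minus the product of its generators' squares); cross terms between blades sharing an index anticommute and cancel. So B^2 = -81/25.
Answer: rotation, certificate B^2 = -81/25. The scalar -81/25 is the complete invariant here: its sign names the subgroup type.


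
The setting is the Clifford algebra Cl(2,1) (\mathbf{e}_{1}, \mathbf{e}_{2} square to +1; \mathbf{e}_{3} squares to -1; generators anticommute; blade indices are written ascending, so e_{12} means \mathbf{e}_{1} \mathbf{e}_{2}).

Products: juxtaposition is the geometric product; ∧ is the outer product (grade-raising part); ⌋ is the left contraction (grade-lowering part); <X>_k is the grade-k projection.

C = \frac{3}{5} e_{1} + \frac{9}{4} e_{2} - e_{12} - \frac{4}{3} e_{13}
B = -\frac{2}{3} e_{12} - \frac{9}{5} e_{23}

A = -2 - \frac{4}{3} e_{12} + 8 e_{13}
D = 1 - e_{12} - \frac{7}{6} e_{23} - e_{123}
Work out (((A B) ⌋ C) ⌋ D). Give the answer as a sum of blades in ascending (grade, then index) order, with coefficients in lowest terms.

step 1: -\frac{8}{9} - \frac{196}{15} e_{12} + \frac{12}{5} e_{13} - \frac{26}{15} e_{23}
step 2: -\frac{244}{15} - \frac{8}{15} e_{1} - 2 e_{2} + \frac{8}{9} e_{12} + \frac{32}{27} e_{13}
step 3: -\frac{692}{45} - 2 e_{1} + \frac{232}{135} e_{2} + \frac{29}{9} e_{3} + \frac{244}{15} e_{12} - 2 e_{13} + \frac{878}{45} e_{23} + \frac{244}{15} e_{123}
Answer: -\frac{692}{45} - 2 e_{1} + \frac{232}{135} e_{2} + \frac{29}{9} e_{3} + \frac{244}{15} e_{12} - 2 e_{13} + \frac{878}{45} e_{23} + \frac{244}{15} e_{123}


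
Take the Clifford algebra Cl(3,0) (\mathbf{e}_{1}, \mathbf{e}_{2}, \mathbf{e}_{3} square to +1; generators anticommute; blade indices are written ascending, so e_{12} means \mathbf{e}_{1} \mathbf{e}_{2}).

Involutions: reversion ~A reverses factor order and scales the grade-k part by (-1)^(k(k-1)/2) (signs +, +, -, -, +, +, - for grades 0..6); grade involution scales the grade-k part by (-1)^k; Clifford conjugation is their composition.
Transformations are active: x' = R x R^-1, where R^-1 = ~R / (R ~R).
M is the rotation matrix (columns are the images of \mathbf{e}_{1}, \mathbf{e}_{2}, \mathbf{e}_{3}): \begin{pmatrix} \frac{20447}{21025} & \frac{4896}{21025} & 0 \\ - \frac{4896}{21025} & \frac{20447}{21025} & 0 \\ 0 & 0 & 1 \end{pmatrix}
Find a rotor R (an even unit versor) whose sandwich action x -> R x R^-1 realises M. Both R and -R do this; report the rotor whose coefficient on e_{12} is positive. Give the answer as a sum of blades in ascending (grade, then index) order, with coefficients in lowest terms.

Method: write R = a + b12*e_{12} + b13*e_{13} + b23*e_{23} with a^2 + b12^2 + b13^2 + b23^2 = 1 (so R^-1 = ~R). Expanding the columns R e_j ~R gives tr M = 4a^2 - 1 and, from the antisymmetric part, M21 - M12 = -4a*b12, M13 - M31 = 4a*b13, M32 - M23 = -4a*b23.
Here tr M = \frac{61919}{21025}, so a^2 = (1 + tr M)/4 = \frac{20736}{21025} and a = ±\frac{144}{145}. Taking a = \frac{144}{145}: M21 - M12 = -\frac{9792}{21025}, M13 - M31 = 0, M32 - M23 = 0, giving b12 = \frac{17}{145}, b13 = 0, b23 = 0, i.e. R = \frac{144}{145} + \frac{17}{145} e_{12}.
Its e_{12} coefficient is already positive.
Answer: \frac{144}{145} + \frac{17}{145} e_{12}. Note: both R and -R realise this M (trace \frac{61919}{21025}); the covering map identifies them, and the e_{12}-coefficient sign is the tie-breaker.


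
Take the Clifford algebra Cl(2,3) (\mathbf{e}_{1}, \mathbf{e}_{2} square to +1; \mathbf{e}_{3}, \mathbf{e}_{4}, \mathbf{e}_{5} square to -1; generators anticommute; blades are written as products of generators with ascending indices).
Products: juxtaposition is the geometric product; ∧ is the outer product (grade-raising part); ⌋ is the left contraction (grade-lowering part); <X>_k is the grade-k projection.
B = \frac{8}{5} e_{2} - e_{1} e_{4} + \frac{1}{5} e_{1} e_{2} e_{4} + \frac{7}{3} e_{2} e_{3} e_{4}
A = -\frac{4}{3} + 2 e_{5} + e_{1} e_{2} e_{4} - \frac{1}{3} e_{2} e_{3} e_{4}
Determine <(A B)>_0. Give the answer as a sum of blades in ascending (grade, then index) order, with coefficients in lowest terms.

step 1: \frac{44}{45} - \frac{17}{15} e_{2} - \frac{12}{5} e_{1} e_{3} - \frac{4}{15} e_{1} e_{4} - \frac{16}{5} e_{2} e_{5} - \frac{8}{15} e_{3} e_{4} + \frac{1}{3} e_{1} e_{2} e_{3} - \frac{4}{15} e_{1} e_{2} e_{4} - 2 e_{1} e_{4} e_{5} - \frac{28}{9} e_{2} e_{3} e_{4} - \frac{2}{5} e_{1} e_{2} e_{4} e_{5} - \frac{14}{3} e_{2} e_{3} e_{4} e_{5}
step 2: \frac{44}{45}
Answer: \frac{44}{45}


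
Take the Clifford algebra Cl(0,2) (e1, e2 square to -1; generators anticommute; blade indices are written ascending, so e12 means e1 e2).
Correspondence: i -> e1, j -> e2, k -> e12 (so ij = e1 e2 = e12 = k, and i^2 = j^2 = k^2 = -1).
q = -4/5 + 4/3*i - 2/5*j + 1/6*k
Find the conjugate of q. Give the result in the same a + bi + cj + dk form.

In blades: q = -4/5 + 4/3*e1 - 2/5*e2 + 1/6*e12.
Conjugation here is Clifford conjugation: the scalar is fixed and the grade-1 and grade-2 blades all flip sign, giving -4/5 - 4/3*e1 + 2/5*e2 - 1/6*e12; translating back:
Answer: -4/5 - 4/3*i + 2/5*j - 1/6*k


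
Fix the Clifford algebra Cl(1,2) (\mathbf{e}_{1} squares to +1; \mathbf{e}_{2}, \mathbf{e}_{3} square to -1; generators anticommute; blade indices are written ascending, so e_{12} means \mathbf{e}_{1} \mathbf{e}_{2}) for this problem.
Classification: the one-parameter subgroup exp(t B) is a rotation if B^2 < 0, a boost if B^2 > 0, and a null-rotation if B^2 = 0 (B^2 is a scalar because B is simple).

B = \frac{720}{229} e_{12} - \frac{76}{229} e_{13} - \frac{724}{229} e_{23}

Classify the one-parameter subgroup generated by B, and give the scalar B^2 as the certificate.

B^2 term by term: the squares give (\frac{720}{229})^2*(e_{12})^2 + (-\frac{76}{229})^2*(e_{13})^2 + (-\frac{724}{229})^2*(e_{23})^2 = \frac{518400}{52441}*(+1) + \frac{5776}{52441}*(+1) + \frac{524176}{52441}*(-1) = 0 (each basis 2-blade squares to minus the product of its generators' squares); cross terms between blades sharing an index anticommute and cancel. So B^2 = 0.
Answer: null-rotation, certificate B^2 = 0. Key observation: B^2 = 0 is a conjugation invariant, so its sign decides the class regardless of the surface form of B.


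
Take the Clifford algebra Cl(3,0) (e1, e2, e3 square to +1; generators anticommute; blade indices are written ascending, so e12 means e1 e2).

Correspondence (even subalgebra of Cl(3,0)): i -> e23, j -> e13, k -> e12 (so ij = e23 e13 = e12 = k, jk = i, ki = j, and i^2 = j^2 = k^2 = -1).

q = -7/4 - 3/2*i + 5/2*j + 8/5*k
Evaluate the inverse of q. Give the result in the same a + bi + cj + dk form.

In blades: q = -7/4 + 8/5*e12 + 5/2*e13 - 3/2*e23.
With qbar = -7/4 - 8/5*e12 - 5/2*e13 + 3/2*e23 (scalar fixed, mapped units negated), q qbar = 5649/400 (the sum of squared coefficients), so q^-1 = qbar / (5649/400) = -100/807 - 640/5649*e12 - 1000/5649*e13 + 200/1883*e23; translating back:
Answer: -100/807 + 200/1883*i - 1000/5649*j - 640/5649*k


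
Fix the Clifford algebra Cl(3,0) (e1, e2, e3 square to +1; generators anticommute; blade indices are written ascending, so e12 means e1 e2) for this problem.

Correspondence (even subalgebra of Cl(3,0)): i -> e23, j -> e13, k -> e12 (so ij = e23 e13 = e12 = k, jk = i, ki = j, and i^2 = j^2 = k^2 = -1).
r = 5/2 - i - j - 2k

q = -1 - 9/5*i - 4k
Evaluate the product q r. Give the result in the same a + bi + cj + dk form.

In blades: q = -1 - 4*e12 - 9/5*e23, r = 5/2 - 2*e12 - e13 - e23.
Distribute q over r term by term (generator squares from the signature, products reordered to ascending indices): (-1)*r = -5/2 + 2*e12 + e13 + e23; (-4*e12)*r = -8 - 10*e12 + 4*e13 - 4*e23; (-9/5*e23)*r = -9/5 + 9/5*e12 - 18/5*e13 - 9/2*e23.
Sum: -123/10 - 31/5*e12 + 7/5*e13 - 15/2*e23; translating back through the correspondence:
Answer: -123/10 - 15/2*i + 7/5*j - 31/5*k


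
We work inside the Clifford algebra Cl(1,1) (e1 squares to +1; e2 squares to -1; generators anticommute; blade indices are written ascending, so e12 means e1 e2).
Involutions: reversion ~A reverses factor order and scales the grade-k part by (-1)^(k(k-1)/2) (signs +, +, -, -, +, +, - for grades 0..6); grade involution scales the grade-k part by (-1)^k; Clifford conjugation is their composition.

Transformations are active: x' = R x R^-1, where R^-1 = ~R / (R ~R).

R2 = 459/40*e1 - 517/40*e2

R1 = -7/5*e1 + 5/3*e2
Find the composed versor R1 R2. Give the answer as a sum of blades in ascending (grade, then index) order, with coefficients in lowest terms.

Distribute over the terms of R1 (each basis-blade product reordered to ascending indices, repeated generators contracted through their squares):
(-7/5*e1) R2 = -3213/200 + 3619/200*e12
(5/3*e2) R2 = 517/24 - 153/8*e12
Summing the partial products and collecting blades:
Answer: 1643/300 - 103/100*e12


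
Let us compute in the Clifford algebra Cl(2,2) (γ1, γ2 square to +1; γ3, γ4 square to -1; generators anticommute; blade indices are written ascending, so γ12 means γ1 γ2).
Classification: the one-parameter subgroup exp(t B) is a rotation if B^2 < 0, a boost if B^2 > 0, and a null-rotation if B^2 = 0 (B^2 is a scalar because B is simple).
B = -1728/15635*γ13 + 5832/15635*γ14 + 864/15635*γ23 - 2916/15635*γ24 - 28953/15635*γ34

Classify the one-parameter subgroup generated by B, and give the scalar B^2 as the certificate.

B^2 term by term: the squares give (-1728/15635)^2*(γ13)^2 + (5832/15635)^2*(γ14)^2 + (864/15635)^2*(γ23)^2 + (-2916/15635)^2*(γ24)^2 + (-28953/15635)^2*(γ34)^2 = 2985984/244453225*(+1) + 34012224/244453225*(+1) + 746496/244453225*(+1) + 8503056/244453225*(+1) + 838276209/244453225*(-1) = -81/25 (each basis 2-blade squares to minus the product of its generators' squares); cross terms between blades sharing an index anticommute and cancel; the commuting (index-disjoint) pairs give grade-4 terms 2*c*c'*(blade product), which cancel blade by blade — γ1234: -10077696/244453225 + 10077696/244453225 = 0 — confirming B is simple. So B^2 = -81/25.
Answer: rotation, certificate B^2 = -81/25. Because -81/25 is invariant under every versor sandwich, the classification follows from its sign alone.


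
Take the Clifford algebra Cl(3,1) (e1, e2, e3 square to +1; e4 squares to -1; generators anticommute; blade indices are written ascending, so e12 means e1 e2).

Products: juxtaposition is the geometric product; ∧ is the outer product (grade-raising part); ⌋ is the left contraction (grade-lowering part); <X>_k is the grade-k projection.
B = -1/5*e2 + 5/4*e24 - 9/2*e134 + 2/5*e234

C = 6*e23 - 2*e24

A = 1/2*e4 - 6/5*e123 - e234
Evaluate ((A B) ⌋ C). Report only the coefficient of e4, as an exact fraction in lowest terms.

step 1: -2/5 + 5/8*e2 + 5/4*e3 - 9/2*e12 + 201/100*e13 + 12/25*e14 - 1/5*e23 + 11/2*e24 + 1/5*e34 + 3/2*e134
step 2: -49/5 - 15/2*e2 + 15/4*e3 - 5/4*e4 - 12/5*e23 + 4/5*e24
Answer: -5/4


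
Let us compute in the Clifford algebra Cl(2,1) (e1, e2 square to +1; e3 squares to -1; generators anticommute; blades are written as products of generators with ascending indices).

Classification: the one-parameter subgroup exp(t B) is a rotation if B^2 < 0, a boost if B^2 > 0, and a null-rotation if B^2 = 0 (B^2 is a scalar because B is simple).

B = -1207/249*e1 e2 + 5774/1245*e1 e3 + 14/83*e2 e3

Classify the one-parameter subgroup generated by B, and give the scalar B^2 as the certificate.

B^2 term by term: the squares give (-1207/249)^2*(e1 e2)^2 + (5774/1245)^2*(e1 e3)^2 + (14/83)^2*(e2 e3)^2 = 1456849/62001*(-1) + 33339076/1550025*(+1) + 196/6889*(+1) = -49/25 (each basis 2-blade squares to minus the product of its generators' squares); cross terms between blades sharing an index anticommute and cancel. So B^2 = -49/25.
Answer: rotation, certificate B^2 = -49/25. The scalar -49/25 is the complete invariant here: its sign names the subgroup type.


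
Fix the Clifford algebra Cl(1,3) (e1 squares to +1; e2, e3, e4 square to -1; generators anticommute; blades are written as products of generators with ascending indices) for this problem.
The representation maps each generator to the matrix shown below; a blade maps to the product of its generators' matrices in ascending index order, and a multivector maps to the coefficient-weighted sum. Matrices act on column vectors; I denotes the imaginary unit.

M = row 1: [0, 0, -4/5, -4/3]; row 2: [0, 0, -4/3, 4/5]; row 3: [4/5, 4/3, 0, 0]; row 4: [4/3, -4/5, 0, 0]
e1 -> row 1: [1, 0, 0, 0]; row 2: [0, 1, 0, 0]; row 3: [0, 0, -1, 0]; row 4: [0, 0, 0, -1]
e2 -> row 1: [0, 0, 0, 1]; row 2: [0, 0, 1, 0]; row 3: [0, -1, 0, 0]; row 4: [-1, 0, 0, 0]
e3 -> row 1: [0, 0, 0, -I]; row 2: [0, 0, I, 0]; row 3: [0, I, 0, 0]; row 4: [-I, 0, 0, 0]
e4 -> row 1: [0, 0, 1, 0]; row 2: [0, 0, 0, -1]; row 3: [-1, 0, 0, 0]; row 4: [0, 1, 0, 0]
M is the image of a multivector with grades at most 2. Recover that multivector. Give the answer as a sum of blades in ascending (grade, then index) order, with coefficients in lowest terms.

Method: the blade images are trace-orthogonal — tr(rho(e_A) rho(e_B)^-1) = 4 if A = B and 0 otherwise — and rho(e_A)^-1 = (e_A)^2 * rho(e_A) with (e_A)^2 = +1 or -1, so the coefficient of e_A in the preimage is (e_A)^2 * tr(M rho(e_A))/4.
Nonzero projections over blades of grade <= 2: e2: (e2)^2 = -1, tr(M rho(e2)) = 16/3, coefficient -4/3; e4: (e4)^2 = -1, tr(M rho(e4)) = 16/5, coefficient -4/5. Every other blade of grade <= 2 projects to 0.
Answer: -4/3*e2 - 4/5*e4


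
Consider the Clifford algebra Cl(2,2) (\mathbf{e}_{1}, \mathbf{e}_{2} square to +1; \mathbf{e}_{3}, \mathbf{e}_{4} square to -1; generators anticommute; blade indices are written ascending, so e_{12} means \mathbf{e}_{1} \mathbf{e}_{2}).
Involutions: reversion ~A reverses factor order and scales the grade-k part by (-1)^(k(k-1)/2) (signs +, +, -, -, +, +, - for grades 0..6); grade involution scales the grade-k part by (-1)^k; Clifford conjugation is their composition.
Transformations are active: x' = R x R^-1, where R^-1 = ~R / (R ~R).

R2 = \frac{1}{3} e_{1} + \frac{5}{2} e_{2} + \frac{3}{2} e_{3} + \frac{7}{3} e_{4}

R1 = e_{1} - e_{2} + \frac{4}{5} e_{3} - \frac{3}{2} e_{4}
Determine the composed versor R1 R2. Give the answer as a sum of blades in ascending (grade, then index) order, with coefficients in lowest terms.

Distribute over the terms of R1 (each basis-blade product reordered to ascending indices, repeated generators contracted through their squares):
(e_{1}) R2 = \frac{1}{3} + \frac{5}{2} e_{12} + \frac{3}{2} e_{13} + \frac{7}{3} e_{14}
(-e_{2}) R2 = -\frac{5}{2} + \frac{1}{3} e_{12} - \frac{3}{2} e_{23} - \frac{7}{3} e_{24}
(\frac{4}{5} e_{3}) R2 = -\frac{6}{5} - \frac{4}{15} e_{13} - 2 e_{23} + \frac{28}{15} e_{34}
(-\frac{3}{2} e_{4}) R2 = \frac{7}{2} + \frac{1}{2} e_{14} + \frac{15}{4} e_{24} + \frac{9}{4} e_{34}
Summing the partial products and collecting blades:
Answer: \frac{2}{15} + \frac{17}{6} e_{12} + \frac{37}{30} e_{13} + \frac{17}{6} e_{14} - \frac{7}{2} e_{23} + \frac{17}{12} e_{24} + \frac{247}{60} e_{34}


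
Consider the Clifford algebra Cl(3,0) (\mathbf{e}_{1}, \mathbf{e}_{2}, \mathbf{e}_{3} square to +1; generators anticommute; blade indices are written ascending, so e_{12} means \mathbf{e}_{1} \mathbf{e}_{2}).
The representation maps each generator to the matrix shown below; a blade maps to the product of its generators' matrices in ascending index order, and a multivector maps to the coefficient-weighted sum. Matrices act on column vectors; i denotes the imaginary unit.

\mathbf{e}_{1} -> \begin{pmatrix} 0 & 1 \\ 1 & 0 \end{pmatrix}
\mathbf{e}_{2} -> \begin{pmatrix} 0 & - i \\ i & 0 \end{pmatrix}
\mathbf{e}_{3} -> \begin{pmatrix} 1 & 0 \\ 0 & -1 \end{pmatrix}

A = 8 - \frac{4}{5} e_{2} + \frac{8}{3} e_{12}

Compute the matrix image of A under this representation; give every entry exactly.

Bivector images (products of the table entries): rho(e_{12}) = rho(\mathbf{e}_{1})rho(\mathbf{e}_{2}) = \begin{pmatrix} i & 0 \\ 0 & - i \end{pmatrix}.
M = (8)*1 + (-\frac{4}{5})*rho(e_{2}) + (\frac{8}{3})*rho(e_{12}), summed entrywise (1 is the identity matrix):
Answer: \begin{pmatrix} 8 + \frac{8 i}{3} & \frac{4 i}{5} \\ - \frac{4 i}{5} & 8 - \frac{8 i}{3} \end{pmatrix}


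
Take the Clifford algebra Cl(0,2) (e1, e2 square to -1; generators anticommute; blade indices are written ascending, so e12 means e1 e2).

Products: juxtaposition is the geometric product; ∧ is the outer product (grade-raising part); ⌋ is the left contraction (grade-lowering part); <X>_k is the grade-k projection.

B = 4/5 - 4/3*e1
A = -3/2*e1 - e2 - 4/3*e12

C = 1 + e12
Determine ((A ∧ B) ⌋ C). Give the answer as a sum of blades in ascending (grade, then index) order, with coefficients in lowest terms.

step 1: -6/5*e1 - 4/5*e2 - 12/5*e12
step 2: 12/5 - 4/5*e1 + 6/5*e2
Answer: 12/5 - 4/5*e1 + 6/5*e2


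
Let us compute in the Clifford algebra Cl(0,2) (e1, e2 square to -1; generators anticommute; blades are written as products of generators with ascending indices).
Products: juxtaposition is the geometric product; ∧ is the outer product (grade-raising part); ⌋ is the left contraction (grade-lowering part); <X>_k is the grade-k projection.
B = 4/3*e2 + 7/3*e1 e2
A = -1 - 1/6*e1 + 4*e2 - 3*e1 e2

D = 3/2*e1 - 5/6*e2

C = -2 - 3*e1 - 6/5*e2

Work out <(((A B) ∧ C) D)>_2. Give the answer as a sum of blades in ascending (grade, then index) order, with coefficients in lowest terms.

step 1: 5/3 + 40/3*e1 - 17/18*e2 - 23/9*e1 e2
step 2: -10/3 - 95/3*e1 - 1/9*e2 - 247/18*e1 e2
step 3: 1280/27 - 1775/108*e1 - 641/36*e2 + 239/9*e1 e2
step 4: 239/9*e1 e2
Answer: 239/9*e1 e2


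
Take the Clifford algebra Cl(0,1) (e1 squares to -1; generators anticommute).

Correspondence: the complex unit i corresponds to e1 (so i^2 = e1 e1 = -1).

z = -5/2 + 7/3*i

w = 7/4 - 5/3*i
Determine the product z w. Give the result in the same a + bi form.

In blades: z = -5/2 + 7/3*e1, w = 7/4 - 5/3*e1.
Distribute z over w term by term (generator squares from the signature, products reordered to ascending indices): (-5/2)*w = -35/8 + 25/6*e1; (7/3*e1)*w = 35/9 + 49/12*e1.
Sum: -35/72 + 33/4*e1; translating back through the correspondence:
Answer: -35/72 + 33/4*i


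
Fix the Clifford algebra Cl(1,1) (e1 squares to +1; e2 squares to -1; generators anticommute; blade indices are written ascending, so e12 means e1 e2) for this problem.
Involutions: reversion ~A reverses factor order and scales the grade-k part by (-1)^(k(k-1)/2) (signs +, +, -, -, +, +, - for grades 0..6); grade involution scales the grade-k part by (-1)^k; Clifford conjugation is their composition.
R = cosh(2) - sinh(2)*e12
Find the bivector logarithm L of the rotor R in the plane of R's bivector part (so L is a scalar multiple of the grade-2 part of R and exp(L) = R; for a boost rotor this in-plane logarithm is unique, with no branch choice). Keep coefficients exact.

The scalar part of R is cosh(2), which determines |rapidity| via cosh; the sign lives in the bivector part, and pairing them (bivector part over sinh of the rapidity = the plane) gives the unique in-plane L = rapidity * plane.
Concretely: cosh(rapidity) = cosh(2) gives rapidity = ±2, and since rapidity/sinh(rapidity) is even the sign is immaterial: L = (rapidity/sinh(rapidity)) * <R>_2 = (2/sinh(2)) * <R>_2.
Answer: -2*e12


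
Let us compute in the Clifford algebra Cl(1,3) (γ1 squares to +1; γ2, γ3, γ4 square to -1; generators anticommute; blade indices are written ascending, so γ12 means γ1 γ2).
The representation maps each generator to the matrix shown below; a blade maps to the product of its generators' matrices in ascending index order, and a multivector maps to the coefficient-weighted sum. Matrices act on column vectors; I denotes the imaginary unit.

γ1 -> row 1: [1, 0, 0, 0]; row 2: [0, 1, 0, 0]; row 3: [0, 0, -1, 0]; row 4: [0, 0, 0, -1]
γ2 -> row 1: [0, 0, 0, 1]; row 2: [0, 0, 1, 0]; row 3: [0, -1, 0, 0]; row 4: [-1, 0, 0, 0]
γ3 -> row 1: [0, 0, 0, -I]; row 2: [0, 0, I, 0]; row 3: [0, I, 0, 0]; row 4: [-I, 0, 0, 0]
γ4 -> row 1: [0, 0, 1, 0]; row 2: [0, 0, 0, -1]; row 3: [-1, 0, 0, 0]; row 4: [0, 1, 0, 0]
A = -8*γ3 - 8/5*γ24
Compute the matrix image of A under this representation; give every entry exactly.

Bivector images (products of the table entries): rho(γ24) = rho(γ2)rho(γ4) = row 1: [0, 1, 0, 0]; row 2: [-1, 0, 0, 0]; row 3: [0, 0, 0, 1]; row 4: [0, 0, -1, 0].
M = (-8)*rho(γ3) + (-8/5)*rho(γ24), summed entrywise:
Answer: row 1: [0, -8/5, 0, 8*I]; row 2: [8/5, 0, -8*I, 0]; row 3: [0, -8*I, 0, -8/5]; row 4: [8*I, 0, 8/5, 0]


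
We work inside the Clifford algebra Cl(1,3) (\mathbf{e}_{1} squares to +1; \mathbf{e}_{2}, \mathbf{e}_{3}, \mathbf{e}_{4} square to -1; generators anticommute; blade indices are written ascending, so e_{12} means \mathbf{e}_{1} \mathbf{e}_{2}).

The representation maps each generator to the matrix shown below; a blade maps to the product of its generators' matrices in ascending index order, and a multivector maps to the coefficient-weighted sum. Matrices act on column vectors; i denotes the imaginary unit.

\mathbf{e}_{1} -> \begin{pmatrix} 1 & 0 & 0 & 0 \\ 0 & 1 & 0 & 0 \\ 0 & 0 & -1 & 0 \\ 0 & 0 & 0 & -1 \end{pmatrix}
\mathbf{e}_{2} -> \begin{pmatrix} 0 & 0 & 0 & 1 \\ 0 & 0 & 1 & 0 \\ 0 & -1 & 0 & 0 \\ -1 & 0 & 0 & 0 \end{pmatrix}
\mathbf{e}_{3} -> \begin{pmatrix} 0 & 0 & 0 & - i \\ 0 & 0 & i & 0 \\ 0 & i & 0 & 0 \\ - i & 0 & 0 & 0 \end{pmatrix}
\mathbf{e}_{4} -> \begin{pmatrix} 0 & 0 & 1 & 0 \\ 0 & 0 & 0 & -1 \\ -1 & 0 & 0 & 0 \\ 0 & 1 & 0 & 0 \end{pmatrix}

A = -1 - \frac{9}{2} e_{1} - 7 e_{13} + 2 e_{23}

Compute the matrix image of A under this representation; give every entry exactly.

Bivector images (products of the table entries): rho(e_{13}) = rho(\mathbf{e}_{1})rho(\mathbf{e}_{3}) = \begin{pmatrix} 0 & 0 & 0 & - i \\ 0 & 0 & i & 0 \\ 0 & - i & 0 & 0 \\ i & 0 & 0 & 0 \end{pmatrix}; rho(e_{23}) = rho(\mathbf{e}_{2})rho(\mathbf{e}_{3}) = \begin{pmatrix} - i & 0 & 0 & 0 \\ 0 & i & 0 & 0 \\ 0 & 0 & - i & 0 \\ 0 & 0 & 0 & i \end{pmatrix}.
M = (-1)*1 + (-\frac{9}{2})*rho(e_{1}) + (-7)*rho(e_{13}) + (2)*rho(e_{23}), summed entrywise (1 is the identity matrix):
Answer: \begin{pmatrix} - \frac{11}{2} - 2 i & 0 & 0 & 7 i \\ 0 & - \frac{11}{2} + 2 i & - 7 i & 0 \\ 0 & 7 i & \frac{7}{2} - 2 i & 0 \\ - 7 i & 0 & 0 & \frac{7}{2} + 2 i \end{pmatrix}


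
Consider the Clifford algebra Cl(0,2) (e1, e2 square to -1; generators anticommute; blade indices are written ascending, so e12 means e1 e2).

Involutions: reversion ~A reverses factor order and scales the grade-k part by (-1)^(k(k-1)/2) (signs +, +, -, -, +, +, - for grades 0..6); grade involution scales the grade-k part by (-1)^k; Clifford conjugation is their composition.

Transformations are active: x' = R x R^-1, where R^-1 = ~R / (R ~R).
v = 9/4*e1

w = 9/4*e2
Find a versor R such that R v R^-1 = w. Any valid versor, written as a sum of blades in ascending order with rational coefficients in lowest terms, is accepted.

Construction: equal norms (both -81/16) license R = v + w = 9/4*e1 + 9/4*e2 — nothing changes along that direction, while (v - w)/2 changes sign, so v maps onto w.
Answer: 9/4*e1 + 9/4*e2


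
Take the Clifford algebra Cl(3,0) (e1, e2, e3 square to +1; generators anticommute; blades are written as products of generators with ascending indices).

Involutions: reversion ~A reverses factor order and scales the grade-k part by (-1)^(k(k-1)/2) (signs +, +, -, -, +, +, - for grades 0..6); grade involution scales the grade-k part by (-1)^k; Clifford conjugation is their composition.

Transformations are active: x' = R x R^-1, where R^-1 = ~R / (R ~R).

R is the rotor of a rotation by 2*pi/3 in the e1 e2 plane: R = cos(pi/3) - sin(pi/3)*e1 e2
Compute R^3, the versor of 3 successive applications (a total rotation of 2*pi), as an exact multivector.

The rotor phase is half the rotation angle and phases add under composition, so 3 steps in the e1 e2 plane accumulate phase 3*(pi/3) = pi: R^3 = cos(pi) - sin(pi)*e1 e2.
cos(pi) = -1 and sin(pi) = 0, so R^3 = -1. The total rotation 2*pi is 1 full turn, so every vector returns to itself, yet the rotor is -1, on the OTHER sheet of the double cover (an odd number of 2*pi turns).
Answer: -1


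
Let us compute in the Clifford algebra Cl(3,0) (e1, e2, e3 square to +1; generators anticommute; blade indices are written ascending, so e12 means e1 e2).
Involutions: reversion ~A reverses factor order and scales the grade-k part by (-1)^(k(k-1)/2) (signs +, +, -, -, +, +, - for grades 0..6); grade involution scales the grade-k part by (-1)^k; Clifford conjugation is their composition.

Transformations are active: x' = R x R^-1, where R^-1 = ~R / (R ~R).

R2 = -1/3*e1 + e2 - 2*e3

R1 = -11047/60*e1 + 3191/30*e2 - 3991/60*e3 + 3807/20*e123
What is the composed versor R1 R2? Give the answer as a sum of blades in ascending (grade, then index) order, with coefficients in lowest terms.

Distribute over the terms of R2 (each basis-blade product reordered to ascending indices, repeated generators contracted through their squares):
R1 (-1/3*e1) = 11047/180 + 3191/90*e12 - 3991/180*e13 - 1269/20*e23
R1 (e2) = 3191/30 - 11047/60*e12 - 3807/20*e13 + 3991/60*e23
R1 (-2*e3) = 3991/30 - 3807/10*e12 + 11047/30*e13 - 3191/15*e23
Summing the partial products and collecting blades:
Answer: 54139/180 - 19057/36*e12 + 7007/45*e13 - 629/3*e23


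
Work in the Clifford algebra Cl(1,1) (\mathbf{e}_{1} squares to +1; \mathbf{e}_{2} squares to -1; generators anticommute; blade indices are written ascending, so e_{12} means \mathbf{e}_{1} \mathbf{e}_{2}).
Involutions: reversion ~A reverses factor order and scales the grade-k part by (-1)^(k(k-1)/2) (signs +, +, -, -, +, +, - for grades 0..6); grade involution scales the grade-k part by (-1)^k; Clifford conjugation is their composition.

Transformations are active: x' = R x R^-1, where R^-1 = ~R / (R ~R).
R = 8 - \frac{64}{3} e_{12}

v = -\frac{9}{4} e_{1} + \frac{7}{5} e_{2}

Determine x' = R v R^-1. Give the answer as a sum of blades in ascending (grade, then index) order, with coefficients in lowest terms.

~R = 8 + \frac{64}{3} e_{12}, and R ~R = -\frac{3520}{9}, so R^-1 = ~R / (-\frac{3520}{9}).
R v = \frac{178}{15} e_{1} - \frac{184}{5} e_{2}
Answer: \frac{1941}{1100} e_{1} + \frac{29}{275} e_{2}


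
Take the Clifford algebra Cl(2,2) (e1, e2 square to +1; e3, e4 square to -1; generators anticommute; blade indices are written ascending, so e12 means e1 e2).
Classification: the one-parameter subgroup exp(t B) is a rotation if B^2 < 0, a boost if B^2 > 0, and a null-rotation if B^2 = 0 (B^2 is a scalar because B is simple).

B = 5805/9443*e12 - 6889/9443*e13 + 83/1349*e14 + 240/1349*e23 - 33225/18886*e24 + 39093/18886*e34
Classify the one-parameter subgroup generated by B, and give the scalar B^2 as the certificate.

B^2 term by term: the squares give (5805/9443)^2*(e12)^2 + (-6889/9443)^2*(e13)^2 + (83/1349)^2*(e14)^2 + (240/1349)^2*(e23)^2 + (-33225/18886)^2*(e24)^2 + (39093/18886)^2*(e34)^2 = 33698025/89170249*(-1) + 47458321/89170249*(+1) + 6889/1819801*(+1) + 57600/1819801*(+1) + 1103900625/356680996*(+1) + 1528262649/356680996*(-1) = -1 (each basis 2-blade squares to minus the product of its generators' squares); cross terms between blades sharing an index anticommute and cancel; the commuting (index-disjoint) pairs give grade-4 terms 2*c*c'*(blade product), which cancel blade by blade — e1234: 226934865/89170249 - 228887025/89170249 + 39840/1819801 = 0 — confirming B is simple. So B^2 = -1.
Answer: rotation, certificate B^2 = -1. Key observation: B^2 = -1 is a conjugation invariant, so its sign decides the class regardless of the surface form of B.


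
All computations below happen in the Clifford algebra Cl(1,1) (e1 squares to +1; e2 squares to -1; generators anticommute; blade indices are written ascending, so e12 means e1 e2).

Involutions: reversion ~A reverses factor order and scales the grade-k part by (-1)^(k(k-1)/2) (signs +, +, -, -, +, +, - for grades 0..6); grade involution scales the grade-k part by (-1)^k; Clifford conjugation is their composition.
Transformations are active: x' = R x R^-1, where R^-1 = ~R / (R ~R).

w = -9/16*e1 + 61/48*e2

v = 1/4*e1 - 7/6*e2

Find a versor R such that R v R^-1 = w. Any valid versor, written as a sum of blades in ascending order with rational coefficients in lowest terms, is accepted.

A norm check does it: q(v) = q(w) = -187/144, hence R = v + w = -5/16*e1 + 5/48*e2 realises the map — parallel part kept, (v - w)/2 negated, v carried to w.
Answer: -5/16*e1 + 5/48*e2


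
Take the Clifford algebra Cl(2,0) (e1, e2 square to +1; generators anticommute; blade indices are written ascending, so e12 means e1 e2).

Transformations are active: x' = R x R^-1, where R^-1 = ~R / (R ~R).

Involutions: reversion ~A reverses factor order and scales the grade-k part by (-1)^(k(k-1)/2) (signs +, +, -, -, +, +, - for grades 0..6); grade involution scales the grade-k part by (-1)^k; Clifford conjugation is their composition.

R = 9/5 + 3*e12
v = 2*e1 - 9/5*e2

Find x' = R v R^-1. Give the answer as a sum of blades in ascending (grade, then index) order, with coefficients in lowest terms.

~R = 9/5 - 3*e12, and R ~R = 306/25, so R^-1 = ~R / (306/25).
R v = -9/5*e1 - 231/25*e2
Answer: -43/17*e1 - 78/85*e2


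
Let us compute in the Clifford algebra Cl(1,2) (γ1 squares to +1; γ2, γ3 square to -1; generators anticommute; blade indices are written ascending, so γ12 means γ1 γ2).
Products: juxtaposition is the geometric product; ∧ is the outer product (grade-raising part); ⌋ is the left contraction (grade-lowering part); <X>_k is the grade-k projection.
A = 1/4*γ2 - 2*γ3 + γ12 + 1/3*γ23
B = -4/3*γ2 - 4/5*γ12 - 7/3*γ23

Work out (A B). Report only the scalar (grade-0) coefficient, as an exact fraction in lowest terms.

step 1: 14/45 + 17/15*γ1 + 14/3*γ2 + 5/36*γ3 + 31/15*γ13 - 8/3*γ23 + 8/5*γ123
Answer: 14/45


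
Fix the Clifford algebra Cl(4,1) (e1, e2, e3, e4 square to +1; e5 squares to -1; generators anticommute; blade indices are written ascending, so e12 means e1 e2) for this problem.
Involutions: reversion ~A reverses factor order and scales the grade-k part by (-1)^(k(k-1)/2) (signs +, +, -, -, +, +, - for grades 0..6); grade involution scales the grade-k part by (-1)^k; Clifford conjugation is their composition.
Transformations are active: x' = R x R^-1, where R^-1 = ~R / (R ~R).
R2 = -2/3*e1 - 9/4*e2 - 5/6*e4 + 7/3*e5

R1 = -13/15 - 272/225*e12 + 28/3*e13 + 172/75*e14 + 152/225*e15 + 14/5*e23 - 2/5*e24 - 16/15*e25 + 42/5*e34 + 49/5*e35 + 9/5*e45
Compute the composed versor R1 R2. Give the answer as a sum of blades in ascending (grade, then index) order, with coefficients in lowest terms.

Distribute over the terms of R2 (each basis-blade product reordered to ascending indices, repeated generators contracted through their squares):
R1 (-2/3*e1) = 26/45*e1 - 544/675*e2 + 56/9*e3 + 344/225*e4 + 304/675*e5 - 28/15*e123 + 4/15*e124 + 32/45*e125 - 28/5*e134 - 98/15*e135 - 6/5*e145
R1 (-9/4*e2) = 68/25*e1 + 39/20*e2 + 63/10*e3 - 9/10*e4 - 12/5*e5 + 21*e123 + 129/25*e124 + 38/25*e125 - 189/10*e234 - 441/20*e235 - 81/20*e245
R1 (-5/6*e4) = -86/45*e1 + 1/3*e2 - 7*e3 + 13/18*e4 + 3/2*e5 + 136/135*e124 - 70/9*e134 + 76/135*e145 - 7/3*e234 - 8/9*e245 + 49/6*e345
R1 (7/3*e5) = -1064/675*e1 + 112/45*e2 - 343/15*e3 - 21/5*e4 - 91/45*e5 - 1904/675*e125 + 196/9*e135 + 1204/225*e145 + 98/15*e235 - 14/15*e245 + 98/5*e345
Summing the partial products and collecting blades:
Answer: -128/675*e1 + 10709/2700*e2 - 1561/90*e3 - 641/225*e4 - 3337/1350*e5 + 287/15*e123 + 4343/675*e124 - 398/675*e125 - 602/45*e134 + 686/45*e135 + 3182/675*e145 - 637/30*e234 - 931/60*e235 - 1057/180*e245 + 833/30*e345


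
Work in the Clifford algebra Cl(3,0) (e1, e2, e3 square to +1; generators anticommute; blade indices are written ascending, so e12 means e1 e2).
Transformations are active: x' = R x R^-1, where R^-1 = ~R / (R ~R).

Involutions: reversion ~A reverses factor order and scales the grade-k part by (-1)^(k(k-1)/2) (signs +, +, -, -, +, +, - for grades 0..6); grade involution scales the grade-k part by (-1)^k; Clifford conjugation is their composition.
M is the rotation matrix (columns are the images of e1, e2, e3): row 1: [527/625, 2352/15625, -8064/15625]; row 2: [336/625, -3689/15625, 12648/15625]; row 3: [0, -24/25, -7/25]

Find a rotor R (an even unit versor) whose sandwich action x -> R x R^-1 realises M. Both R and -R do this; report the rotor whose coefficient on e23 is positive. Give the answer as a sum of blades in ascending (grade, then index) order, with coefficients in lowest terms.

Method: write R = a + b12*e12 + b13*e13 + b23*e23 with a^2 + b12^2 + b13^2 + b23^2 = 1 (so R^-1 = ~R). Expanding the columns R e_j ~R gives tr M = 4a^2 - 1 and, from the antisymmetric part, M21 - M12 = -4a*b12, M13 - M31 = 4a*b13, M32 - M23 = -4a*b23.
Here tr M = 5111/15625, so a^2 = (1 + tr M)/4 = 5184/15625 and a = ±72/125. Taking a = 72/125: M21 - M12 = 6048/15625, M13 - M31 = -8064/15625, M32 - M23 = -27648/15625, giving b12 = -21/125, b13 = -28/125, b23 = 96/125, i.e. R = 72/125 - 21/125*e12 - 28/125*e13 + 96/125*e23.
Its e23 coefficient is already positive.
Answer: 72/125 - 21/125*e12 - 28/125*e13 + 96/125*e23. Why the constraint matters: R and -R act identically through the sandwich — M has trace 5111/15625 either way — so only the sign condition on e23 picks one of the two preimages.


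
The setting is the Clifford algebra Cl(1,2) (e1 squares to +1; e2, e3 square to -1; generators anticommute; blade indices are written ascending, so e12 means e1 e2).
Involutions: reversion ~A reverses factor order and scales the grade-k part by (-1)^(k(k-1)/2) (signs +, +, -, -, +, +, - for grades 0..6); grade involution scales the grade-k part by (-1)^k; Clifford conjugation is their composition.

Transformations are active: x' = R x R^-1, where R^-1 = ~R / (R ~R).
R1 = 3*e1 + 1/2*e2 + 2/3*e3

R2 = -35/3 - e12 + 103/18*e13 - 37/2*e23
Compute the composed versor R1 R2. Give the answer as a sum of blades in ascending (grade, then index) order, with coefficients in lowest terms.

Distribute over the terms of R1 (each basis-blade product reordered to ascending indices, repeated generators contracted through their squares):
(3*e1) R2 = -35*e1 - 3*e2 + 103/6*e3 - 111/2*e123
(1/2*e2) R2 = -1/2*e1 - 35/6*e2 + 37/4*e3 - 103/36*e123
(2/3*e3) R2 = 103/27*e1 - 37/3*e2 - 70/9*e3 - 2/3*e123
Summing the partial products and collecting blades:
Answer: -1711/54*e1 - 127/6*e2 + 671/36*e3 - 2125/36*e123


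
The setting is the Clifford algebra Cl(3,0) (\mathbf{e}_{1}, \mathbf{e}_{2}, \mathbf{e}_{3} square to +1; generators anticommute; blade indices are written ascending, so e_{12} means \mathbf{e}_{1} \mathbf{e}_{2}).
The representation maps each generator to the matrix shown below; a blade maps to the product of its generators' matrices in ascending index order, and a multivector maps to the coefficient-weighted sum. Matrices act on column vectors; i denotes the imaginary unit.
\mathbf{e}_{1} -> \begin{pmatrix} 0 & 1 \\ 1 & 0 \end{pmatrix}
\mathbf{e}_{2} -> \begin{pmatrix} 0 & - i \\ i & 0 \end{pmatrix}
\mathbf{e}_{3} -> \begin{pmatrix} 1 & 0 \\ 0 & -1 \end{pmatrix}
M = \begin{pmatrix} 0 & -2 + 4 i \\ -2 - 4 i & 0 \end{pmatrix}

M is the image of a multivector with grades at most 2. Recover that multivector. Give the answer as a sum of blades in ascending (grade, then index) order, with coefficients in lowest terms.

Method: 1, rho(e_{1}), rho(e_{2}), rho(e_{3}) form a trace-orthogonal basis of the 2x2 complex matrices (tr(X Y) = 2 if X = Y, else 0), so M = m0*1 + m1*rho(e_{1}) + m2*rho(e_{2}) + m3*rho(e_{3}) with m0 = tr(M)/2 = 0, m1 = tr(M rho(e_{1}))/2 = -2, m2 = tr(M rho(e_{2}))/2 = -4, m3 = tr(M rho(e_{3}))/2 = 0.
Multiplying table entries, the bivector images are rho(e_{12}) = i*rho(e_{3}), rho(e_{13}) = -i*rho(e_{2}), rho(e_{23}) = i*rho(e_{1}); with real blade coefficients the real parts of m0..m3 are the coefficients of 1, e_{1}, e_{2}, e_{3} and the imaginary parts give the bivectors (e_{23}: Im m1, e_{13}: -Im m2, e_{12}: Im m3).
Answer: -2 e_{1} - 4 e_{2}
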